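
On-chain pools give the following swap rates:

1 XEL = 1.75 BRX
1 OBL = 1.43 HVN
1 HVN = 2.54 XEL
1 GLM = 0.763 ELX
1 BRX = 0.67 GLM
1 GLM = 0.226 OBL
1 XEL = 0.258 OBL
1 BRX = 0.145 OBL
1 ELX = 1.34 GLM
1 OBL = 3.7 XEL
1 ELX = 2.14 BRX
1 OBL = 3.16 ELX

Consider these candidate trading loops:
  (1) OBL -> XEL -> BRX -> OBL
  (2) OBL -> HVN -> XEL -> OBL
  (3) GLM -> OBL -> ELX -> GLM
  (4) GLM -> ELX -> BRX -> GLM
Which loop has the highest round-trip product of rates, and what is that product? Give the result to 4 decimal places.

1.0940

(1) 3.7 × 1.75 × 0.145 = 0.93888
(2) 1.43 × 2.54 × 0.258 = 0.93711
(3) 0.226 × 3.16 × 1.34 = 0.95697
(4) 0.763 × 2.14 × 0.67 = 1.09399
Highest is cycle (4) at 1.0940 (>1, arbitrage).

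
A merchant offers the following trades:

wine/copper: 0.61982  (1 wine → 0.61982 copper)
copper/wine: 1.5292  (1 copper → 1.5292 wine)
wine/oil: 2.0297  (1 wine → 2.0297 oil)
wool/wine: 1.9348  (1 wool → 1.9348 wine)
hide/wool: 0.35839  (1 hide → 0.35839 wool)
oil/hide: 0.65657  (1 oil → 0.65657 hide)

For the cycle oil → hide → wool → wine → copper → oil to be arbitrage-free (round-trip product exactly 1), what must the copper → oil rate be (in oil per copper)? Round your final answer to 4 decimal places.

Known legs of the cycle: 0.65657 × 0.35839 × 1.9348 × 0.61982 = 0.2821880267682401128
For no arbitrage the full-cycle product must be 1, so the missing rate is 1 / 0.2821880267682401128 ≈ 3.543736.

3.5437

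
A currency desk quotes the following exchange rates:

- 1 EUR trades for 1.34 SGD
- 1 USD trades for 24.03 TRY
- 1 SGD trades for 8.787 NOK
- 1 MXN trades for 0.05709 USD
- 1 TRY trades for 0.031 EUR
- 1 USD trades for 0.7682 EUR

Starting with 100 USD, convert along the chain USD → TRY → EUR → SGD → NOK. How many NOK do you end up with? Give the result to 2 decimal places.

877.12

100 USD × 24.03 = 2403 TRY
2403 TRY × 0.031 = 74.493 EUR
74.493 EUR × 1.34 = 99.82062 SGD
99.82062 SGD × 8.787 = 877.12378794 NOK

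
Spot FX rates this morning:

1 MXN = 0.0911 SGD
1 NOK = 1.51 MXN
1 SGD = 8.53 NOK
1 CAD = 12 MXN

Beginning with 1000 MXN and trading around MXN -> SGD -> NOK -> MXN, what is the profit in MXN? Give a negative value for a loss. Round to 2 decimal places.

1000 MXN × 0.0911 = 91.1 SGD
91.1 SGD × 8.53 = 777.083 NOK
777.083 NOK × 1.51 = 1173.39533 MXN
Net change: 1173.39533 − 1000 = 173.39533 MXN

173.40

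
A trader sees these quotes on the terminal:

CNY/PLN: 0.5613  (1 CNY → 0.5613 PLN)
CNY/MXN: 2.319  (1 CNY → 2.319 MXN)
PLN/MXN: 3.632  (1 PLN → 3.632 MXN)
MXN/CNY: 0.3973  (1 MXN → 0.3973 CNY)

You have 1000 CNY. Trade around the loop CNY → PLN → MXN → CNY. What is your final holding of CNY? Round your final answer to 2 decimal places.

809.95

1000 CNY × 0.5613 = 561.3 PLN
561.3 PLN × 3.632 = 2038.6416 MXN
2038.6416 MXN × 0.3973 = 809.95230768 CNY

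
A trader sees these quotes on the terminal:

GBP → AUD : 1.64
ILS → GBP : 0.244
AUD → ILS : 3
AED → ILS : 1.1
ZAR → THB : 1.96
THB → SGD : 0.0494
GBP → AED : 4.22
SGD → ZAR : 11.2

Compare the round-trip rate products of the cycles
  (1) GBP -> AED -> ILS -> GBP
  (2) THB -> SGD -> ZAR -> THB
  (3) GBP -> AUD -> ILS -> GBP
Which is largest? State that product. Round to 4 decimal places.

(1) 4.22 × 1.1 × 0.244 = 1.13265
(2) 0.0494 × 11.2 × 1.96 = 1.08443
(3) 1.64 × 3 × 0.244 = 1.20048
Highest is cycle (3) at 1.2005 (>1, arbitrage).

1.2005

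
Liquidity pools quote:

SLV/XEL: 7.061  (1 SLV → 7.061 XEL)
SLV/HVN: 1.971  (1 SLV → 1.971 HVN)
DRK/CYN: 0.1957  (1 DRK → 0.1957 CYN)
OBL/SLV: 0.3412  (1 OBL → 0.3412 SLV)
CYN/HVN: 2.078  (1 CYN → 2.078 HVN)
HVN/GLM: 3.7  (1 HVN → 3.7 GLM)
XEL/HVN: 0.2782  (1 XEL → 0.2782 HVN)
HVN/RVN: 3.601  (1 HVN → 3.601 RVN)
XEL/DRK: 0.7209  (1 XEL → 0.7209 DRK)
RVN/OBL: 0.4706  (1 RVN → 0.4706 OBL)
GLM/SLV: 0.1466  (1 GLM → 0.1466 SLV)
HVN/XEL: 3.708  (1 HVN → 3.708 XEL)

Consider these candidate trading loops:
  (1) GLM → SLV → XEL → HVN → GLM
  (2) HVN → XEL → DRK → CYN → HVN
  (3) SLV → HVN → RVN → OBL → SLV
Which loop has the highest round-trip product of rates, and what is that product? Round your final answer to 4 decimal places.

1.1396

(1) 0.1466 × 7.061 × 0.2782 × 3.7 = 1.06551
(2) 3.708 × 0.7209 × 0.1957 × 2.078 = 1.08705
(3) 1.971 × 3.601 × 0.4706 × 0.3412 = 1.13965
Highest is cycle (3) at 1.1396 (>1, arbitrage).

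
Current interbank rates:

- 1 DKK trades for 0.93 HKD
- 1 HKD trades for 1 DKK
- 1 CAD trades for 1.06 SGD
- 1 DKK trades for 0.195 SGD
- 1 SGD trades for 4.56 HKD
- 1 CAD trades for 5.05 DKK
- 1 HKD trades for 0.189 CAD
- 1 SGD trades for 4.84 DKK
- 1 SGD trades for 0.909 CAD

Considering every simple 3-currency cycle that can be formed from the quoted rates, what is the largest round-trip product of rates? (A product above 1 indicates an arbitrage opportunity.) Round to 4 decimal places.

0.9136

SGD→HKD→CAD→SGD: 4.56 × 0.189 × 1.06 = 0.91355
SGD→CAD→DKK→SGD: 0.909 × 5.05 × 0.195 = 0.89514
SGD→HKD→DKK→SGD: 4.56 × 1 × 0.195 = 0.88920
CAD→DKK→HKD→CAD: 5.05 × 0.93 × 0.189 = 0.88764
Maximum is SGD→HKD→CAD→SGD at 0.9136; no arbitrage — every cycle loses value.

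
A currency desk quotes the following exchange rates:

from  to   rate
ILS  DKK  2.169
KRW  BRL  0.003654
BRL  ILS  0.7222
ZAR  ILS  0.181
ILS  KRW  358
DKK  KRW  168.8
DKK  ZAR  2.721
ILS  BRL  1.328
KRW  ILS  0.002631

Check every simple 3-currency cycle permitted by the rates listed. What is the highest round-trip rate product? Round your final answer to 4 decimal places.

ILS→DKK→ZAR→ILS: 2.169 × 2.721 × 0.181 = 1.06823
ILS→DKK→KRW→ILS: 2.169 × 168.8 × 0.002631 = 0.96328
ILS→KRW→BRL→ILS: 358 × 0.003654 × 0.7222 = 0.94473
Maximum is ILS→DKK→ZAR→ILS at 1.0682; arbitrage exists.

1.0682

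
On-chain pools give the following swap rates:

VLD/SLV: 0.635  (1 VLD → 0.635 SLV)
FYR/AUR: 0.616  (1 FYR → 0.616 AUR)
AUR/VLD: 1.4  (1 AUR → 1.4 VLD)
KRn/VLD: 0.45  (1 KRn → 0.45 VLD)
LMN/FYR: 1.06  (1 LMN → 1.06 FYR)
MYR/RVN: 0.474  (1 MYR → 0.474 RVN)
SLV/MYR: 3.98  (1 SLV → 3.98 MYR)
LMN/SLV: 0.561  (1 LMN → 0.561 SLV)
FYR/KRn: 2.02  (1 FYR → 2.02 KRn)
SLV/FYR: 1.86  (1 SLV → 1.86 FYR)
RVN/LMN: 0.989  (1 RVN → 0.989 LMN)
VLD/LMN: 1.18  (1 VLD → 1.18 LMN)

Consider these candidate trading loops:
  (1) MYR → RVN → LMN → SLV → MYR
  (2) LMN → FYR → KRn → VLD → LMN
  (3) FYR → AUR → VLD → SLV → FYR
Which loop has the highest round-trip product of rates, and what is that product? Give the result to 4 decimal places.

1.1370

(1) 0.474 × 0.989 × 0.561 × 3.98 = 1.04670
(2) 1.06 × 2.02 × 0.45 × 1.18 = 1.13698
(3) 0.616 × 1.4 × 0.635 × 1.86 = 1.01858
Highest is cycle (2) at 1.1370 (>1, arbitrage).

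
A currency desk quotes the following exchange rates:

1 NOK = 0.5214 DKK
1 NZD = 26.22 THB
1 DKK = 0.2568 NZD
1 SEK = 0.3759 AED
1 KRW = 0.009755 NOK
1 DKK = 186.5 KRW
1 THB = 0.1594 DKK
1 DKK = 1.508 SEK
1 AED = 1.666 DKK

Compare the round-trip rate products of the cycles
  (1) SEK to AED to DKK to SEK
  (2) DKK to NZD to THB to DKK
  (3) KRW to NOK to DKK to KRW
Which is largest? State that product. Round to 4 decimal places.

(1) 0.3759 × 1.666 × 1.508 = 0.94438
(2) 0.2568 × 26.22 × 0.1594 = 1.07329
(3) 0.009755 × 0.5214 × 186.5 = 0.94859
Highest is cycle (2) at 1.0733 (>1, arbitrage).

1.0733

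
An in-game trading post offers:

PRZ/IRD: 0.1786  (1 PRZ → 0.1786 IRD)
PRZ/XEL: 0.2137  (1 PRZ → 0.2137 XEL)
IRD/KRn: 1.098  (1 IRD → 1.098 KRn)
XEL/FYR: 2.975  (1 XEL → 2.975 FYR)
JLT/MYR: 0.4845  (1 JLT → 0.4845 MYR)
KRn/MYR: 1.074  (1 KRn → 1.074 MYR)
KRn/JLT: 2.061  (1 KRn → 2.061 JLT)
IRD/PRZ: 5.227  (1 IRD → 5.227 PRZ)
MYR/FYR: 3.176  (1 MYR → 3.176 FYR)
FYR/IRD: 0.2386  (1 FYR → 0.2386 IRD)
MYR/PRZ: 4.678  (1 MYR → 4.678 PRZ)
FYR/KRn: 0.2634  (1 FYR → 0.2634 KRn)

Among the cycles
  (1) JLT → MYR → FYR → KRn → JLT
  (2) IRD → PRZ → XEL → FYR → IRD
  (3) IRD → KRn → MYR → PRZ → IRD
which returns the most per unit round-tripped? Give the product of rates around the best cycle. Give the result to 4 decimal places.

(1) 0.4845 × 3.176 × 0.2634 × 2.061 = 0.83535
(2) 5.227 × 0.2137 × 2.975 × 0.2386 = 0.79289
(3) 1.098 × 1.074 × 4.678 × 0.1786 = 0.98525
Highest is cycle (3) at 0.9853 (≤1, no arbitrage).

0.9853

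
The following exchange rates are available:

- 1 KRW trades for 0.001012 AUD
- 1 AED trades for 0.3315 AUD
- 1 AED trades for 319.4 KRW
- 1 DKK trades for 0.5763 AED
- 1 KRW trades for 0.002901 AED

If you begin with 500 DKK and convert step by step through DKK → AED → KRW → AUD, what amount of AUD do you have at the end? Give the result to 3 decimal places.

500 DKK × 0.5763 = 288.15 AED
288.15 AED × 319.4 = 92035.11 KRW
92035.11 KRW × 0.001012 = 93.13953132 AUD

93.140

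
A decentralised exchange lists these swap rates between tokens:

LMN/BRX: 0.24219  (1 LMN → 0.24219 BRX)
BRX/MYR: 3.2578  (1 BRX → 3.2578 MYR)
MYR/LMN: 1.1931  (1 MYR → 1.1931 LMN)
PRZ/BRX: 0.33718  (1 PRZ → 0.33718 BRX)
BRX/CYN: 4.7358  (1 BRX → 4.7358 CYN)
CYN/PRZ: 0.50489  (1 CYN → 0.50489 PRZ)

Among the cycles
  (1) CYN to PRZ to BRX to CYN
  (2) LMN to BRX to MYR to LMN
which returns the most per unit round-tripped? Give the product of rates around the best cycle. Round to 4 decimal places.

0.9414

(1) 0.50489 × 0.33718 × 4.7358 = 0.80622
(2) 0.24219 × 3.2578 × 1.1931 = 0.94136
Highest is cycle (2) at 0.9414 (≤1, no arbitrage).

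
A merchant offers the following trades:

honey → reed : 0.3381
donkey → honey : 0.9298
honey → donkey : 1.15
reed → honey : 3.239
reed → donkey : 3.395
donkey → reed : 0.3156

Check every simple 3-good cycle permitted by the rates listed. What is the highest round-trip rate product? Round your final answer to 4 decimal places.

1.1756

donkey→reed→honey→donkey: 0.3156 × 3.239 × 1.15 = 1.17556
donkey→honey→reed→donkey: 0.9298 × 0.3381 × 3.395 = 1.06727
Maximum is donkey→reed→honey→donkey at 1.1756; arbitrage exists.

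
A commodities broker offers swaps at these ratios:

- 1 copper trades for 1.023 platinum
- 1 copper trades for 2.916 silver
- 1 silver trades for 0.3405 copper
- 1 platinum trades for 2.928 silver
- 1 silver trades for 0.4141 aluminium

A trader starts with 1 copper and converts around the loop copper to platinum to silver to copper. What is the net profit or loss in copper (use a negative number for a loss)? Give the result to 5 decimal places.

0.01991

1 copper × 1.023 = 1.023 platinum
1.023 platinum × 2.928 = 2.995344 silver
2.995344 silver × 0.3405 = 1.019914632 copper
Net change: 1.019914632 − 1 = 0.019914632 copper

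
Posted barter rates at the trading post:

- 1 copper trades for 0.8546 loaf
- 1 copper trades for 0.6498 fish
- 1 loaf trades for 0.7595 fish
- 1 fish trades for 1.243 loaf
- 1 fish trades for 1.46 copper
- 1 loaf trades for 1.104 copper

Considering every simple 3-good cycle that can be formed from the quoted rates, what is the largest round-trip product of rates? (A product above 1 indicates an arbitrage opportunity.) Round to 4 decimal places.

0.9476

loaf→fish→copper→loaf: 0.7595 × 1.46 × 0.8546 = 0.94764
loaf→copper→fish→loaf: 1.104 × 0.6498 × 1.243 = 0.89170
Maximum is loaf→fish→copper→loaf at 0.9476; no arbitrage — every cycle loses value.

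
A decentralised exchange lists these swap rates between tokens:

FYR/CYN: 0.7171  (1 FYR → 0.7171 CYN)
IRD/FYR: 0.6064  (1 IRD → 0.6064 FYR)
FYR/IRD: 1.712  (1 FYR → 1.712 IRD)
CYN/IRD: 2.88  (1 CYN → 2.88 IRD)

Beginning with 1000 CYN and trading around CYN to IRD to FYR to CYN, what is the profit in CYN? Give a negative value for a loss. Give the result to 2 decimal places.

1000 CYN × 2.88 = 2880 IRD
2880 IRD × 0.6064 = 1746.432 FYR
1746.432 FYR × 0.7171 = 1252.3663872 CYN
Net change: 1252.3663872 − 1000 = 252.3663872 CYN

252.37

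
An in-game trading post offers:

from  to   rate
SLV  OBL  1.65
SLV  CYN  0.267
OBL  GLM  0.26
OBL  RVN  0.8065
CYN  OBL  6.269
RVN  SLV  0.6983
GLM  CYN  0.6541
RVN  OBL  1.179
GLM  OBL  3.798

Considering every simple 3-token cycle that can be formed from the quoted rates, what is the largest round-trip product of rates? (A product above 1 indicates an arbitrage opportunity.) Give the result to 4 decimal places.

CYN→OBL→GLM→CYN: 6.269 × 0.26 × 0.6541 = 1.06614
RVN→SLV→OBL→RVN: 0.6983 × 1.65 × 0.8065 = 0.92925
Maximum is CYN→OBL→GLM→CYN at 1.0661; arbitrage exists.

1.0661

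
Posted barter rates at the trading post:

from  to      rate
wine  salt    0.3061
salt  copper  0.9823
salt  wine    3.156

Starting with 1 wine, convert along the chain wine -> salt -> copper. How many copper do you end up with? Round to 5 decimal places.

1 wine × 0.3061 = 0.3061 salt
0.3061 salt × 0.9823 = 0.30068203 copper

0.30068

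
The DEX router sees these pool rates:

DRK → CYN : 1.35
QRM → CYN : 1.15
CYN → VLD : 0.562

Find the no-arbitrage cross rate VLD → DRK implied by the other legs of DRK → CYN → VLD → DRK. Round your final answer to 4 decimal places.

Known legs of the cycle: 1.35 × 0.562 = 0.7587
For no arbitrage the full-cycle product must be 1, so the missing rate is 1 / 0.7587 ≈ 1.318044.

1.3180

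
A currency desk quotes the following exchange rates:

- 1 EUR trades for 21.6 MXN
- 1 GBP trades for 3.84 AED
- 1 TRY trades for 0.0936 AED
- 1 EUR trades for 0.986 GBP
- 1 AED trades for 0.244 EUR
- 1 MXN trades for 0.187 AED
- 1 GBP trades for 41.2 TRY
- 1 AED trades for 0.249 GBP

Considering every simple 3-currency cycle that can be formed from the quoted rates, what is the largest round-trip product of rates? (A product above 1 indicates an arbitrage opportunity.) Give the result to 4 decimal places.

AED→EUR→MXN→AED: 0.244 × 21.6 × 0.187 = 0.98556
AED→GBP→TRY→AED: 0.249 × 41.2 × 0.0936 = 0.96022
AED→EUR→GBP→AED: 0.244 × 0.986 × 3.84 = 0.92384
Maximum is AED→EUR→MXN→AED at 0.9856; no arbitrage — every cycle loses value.

0.9856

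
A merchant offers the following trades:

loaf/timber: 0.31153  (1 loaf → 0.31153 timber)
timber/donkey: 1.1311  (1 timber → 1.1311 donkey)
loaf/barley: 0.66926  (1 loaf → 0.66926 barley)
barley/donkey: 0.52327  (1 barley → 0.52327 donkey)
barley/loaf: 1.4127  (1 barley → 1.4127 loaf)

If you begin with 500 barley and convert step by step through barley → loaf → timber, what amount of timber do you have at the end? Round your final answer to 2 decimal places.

500 barley × 1.4127 = 706.35 loaf
706.35 loaf × 0.31153 = 220.0492155 timber

220.05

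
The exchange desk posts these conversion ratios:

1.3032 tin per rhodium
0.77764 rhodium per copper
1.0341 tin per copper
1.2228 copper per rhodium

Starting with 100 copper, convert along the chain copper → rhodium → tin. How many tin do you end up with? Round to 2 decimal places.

101.34

100 copper × 0.77764 = 77.764 rhodium
77.764 rhodium × 1.3032 = 101.3420448 tin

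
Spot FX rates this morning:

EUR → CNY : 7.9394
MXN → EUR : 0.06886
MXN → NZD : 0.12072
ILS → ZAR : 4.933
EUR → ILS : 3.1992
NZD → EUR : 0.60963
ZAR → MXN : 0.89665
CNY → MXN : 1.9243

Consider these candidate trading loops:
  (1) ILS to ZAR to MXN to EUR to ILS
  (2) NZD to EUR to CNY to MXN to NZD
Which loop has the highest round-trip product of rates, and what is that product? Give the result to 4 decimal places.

(1) 4.933 × 0.89665 × 0.06886 × 3.1992 = 0.97441
(2) 0.60963 × 7.9394 × 1.9243 × 0.12072 = 1.12436
Highest is cycle (2) at 1.1244 (>1, arbitrage).

1.1244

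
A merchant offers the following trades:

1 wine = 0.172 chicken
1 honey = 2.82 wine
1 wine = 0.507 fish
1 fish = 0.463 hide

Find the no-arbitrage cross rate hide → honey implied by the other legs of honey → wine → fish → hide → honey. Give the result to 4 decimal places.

1.5106

Known legs of the cycle: 2.82 × 0.507 × 0.463 = 0.66196962
For no arbitrage the full-cycle product must be 1, so the missing rate is 1 / 0.66196962 ≈ 1.510643.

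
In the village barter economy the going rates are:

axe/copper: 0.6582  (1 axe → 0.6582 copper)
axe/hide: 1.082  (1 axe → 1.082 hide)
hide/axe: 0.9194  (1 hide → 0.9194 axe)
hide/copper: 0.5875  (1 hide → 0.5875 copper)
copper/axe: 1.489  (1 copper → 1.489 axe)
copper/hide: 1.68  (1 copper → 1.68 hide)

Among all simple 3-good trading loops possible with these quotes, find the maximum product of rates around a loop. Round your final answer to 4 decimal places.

1.0167

hide→axe→copper→hide: 0.9194 × 0.6582 × 1.68 = 1.01665
hide→copper→axe→hide: 0.5875 × 1.489 × 1.082 = 0.94652
Maximum is hide→axe→copper→hide at 1.0167; arbitrage exists.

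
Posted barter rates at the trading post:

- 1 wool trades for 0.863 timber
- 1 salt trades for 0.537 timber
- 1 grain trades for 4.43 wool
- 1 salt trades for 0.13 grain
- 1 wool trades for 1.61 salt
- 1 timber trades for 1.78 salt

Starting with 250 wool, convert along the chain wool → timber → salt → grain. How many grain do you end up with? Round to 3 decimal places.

49.925

250 wool × 0.863 = 215.75 timber
215.75 timber × 1.78 = 384.035 salt
384.035 salt × 0.13 = 49.92455 grain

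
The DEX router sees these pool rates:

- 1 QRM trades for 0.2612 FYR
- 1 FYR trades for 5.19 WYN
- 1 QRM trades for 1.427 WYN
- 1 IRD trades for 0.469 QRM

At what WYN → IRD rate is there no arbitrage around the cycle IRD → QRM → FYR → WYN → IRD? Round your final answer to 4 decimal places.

Known legs of the cycle: 0.469 × 0.2612 × 5.19 = 0.635789532
For no arbitrage the full-cycle product must be 1, so the missing rate is 1 / 0.635789532 ≈ 1.572848.

1.5728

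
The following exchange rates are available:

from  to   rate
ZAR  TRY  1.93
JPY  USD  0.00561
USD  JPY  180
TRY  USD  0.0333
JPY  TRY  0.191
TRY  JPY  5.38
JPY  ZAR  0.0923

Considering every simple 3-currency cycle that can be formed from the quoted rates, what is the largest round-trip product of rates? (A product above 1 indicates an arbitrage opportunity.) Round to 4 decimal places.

TRY→USD→JPY→TRY: 0.0333 × 180 × 0.191 = 1.14485
ZAR→TRY→JPY→ZAR: 1.93 × 5.38 × 0.0923 = 0.95839
Maximum is TRY→USD→JPY→TRY at 1.1449; arbitrage exists.

1.1449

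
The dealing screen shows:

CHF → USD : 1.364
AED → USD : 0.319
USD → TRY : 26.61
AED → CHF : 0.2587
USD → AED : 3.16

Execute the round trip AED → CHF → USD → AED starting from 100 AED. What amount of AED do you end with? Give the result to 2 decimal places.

100 AED × 0.2587 = 25.87 CHF
25.87 CHF × 1.364 = 35.28668 USD
35.28668 USD × 3.16 = 111.5059088 AED

111.51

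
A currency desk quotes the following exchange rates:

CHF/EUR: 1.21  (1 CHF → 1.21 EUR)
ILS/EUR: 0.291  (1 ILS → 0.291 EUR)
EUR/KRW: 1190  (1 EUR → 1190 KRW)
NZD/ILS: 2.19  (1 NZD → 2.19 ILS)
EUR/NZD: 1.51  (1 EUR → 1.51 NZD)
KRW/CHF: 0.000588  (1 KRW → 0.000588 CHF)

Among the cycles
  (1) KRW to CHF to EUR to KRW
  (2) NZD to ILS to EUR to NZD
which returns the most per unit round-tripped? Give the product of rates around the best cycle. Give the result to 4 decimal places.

(1) 0.000588 × 1.21 × 1190 = 0.84666
(2) 2.19 × 0.291 × 1.51 = 0.96231
Highest is cycle (2) at 0.9623 (≤1, no arbitrage).

0.9623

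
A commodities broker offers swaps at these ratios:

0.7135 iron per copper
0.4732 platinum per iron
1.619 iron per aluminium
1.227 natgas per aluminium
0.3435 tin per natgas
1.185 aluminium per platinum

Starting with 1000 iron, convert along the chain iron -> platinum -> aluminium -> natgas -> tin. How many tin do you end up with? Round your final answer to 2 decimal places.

236.34

1000 iron × 0.4732 = 473.2 platinum
473.2 platinum × 1.185 = 560.742 aluminium
560.742 aluminium × 1.227 = 688.030434 natgas
688.030434 natgas × 0.3435 = 236.338454079 tin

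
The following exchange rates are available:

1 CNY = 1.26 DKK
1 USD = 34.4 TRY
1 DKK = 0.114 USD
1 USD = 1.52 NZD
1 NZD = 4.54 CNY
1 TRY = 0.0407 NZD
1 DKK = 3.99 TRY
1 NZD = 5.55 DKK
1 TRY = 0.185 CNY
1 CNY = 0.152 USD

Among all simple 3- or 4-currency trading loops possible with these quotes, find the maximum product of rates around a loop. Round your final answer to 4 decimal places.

CNY→USD→NZD→CNY: 0.152 × 1.52 × 4.54 = 1.04892
CNY→DKK→USD→NZD→CNY: 1.26 × 0.114 × 1.52 × 4.54 = 0.99123
CNY→USD→TRY→CNY: 0.152 × 34.4 × 0.185 = 0.96733
CNY→USD→TRY→NZD→CNY: 0.152 × 34.4 × 0.0407 × 4.54 = 0.96617
NZD→DKK→USD→NZD: 5.55 × 0.114 × 1.52 = 0.96170
CNY→DKK→TRY→CNY: 1.26 × 3.99 × 0.185 = 0.93007
CNY→DKK→TRY→NZD→CNY: 1.26 × 3.99 × 0.0407 × 4.54 = 0.92895
CNY→DKK→USD→TRY→CNY: 1.26 × 0.114 × 34.4 × 0.185 = 0.91412
NZD→DKK→TRY→NZD: 5.55 × 3.99 × 0.0407 = 0.90128
NZD→DKK→USD→TRY→NZD: 5.55 × 0.114 × 34.4 × 0.0407 = 0.88583
Maximum is CNY→USD→NZD→CNY at 1.0489; arbitrage exists.

1.0489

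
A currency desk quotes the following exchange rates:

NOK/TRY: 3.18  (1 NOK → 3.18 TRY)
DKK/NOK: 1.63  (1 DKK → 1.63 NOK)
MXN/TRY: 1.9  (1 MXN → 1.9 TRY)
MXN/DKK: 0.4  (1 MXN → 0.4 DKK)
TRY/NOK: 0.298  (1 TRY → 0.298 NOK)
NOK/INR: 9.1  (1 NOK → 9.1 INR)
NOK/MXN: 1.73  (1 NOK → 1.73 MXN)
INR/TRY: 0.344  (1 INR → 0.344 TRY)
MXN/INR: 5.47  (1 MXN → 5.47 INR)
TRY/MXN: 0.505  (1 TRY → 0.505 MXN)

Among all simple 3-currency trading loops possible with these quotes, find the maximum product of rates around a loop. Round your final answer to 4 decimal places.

1.1280

MXN→DKK→NOK→MXN: 0.4 × 1.63 × 1.73 = 1.12796
MXN→TRY→NOK→MXN: 1.9 × 0.298 × 1.73 = 0.97953
INR→TRY→MXN→INR: 0.344 × 0.505 × 5.47 = 0.95025
INR→TRY→NOK→INR: 0.344 × 0.298 × 9.1 = 0.93286
Maximum is MXN→DKK→NOK→MXN at 1.1280; arbitrage exists.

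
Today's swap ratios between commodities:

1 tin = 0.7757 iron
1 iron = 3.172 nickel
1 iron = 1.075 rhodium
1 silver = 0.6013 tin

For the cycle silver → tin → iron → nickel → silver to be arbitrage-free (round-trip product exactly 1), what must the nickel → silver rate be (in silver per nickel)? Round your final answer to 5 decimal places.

Known legs of the cycle: 0.6013 × 0.7757 × 3.172 = 1.47951091652
For no arbitrage the full-cycle product must be 1, so the missing rate is 1 / 1.47951091652 ≈ 0.6758990.

0.67590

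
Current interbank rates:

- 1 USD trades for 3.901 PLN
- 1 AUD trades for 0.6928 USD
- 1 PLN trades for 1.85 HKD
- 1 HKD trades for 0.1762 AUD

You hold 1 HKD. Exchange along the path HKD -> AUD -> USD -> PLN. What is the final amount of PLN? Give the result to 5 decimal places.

1 HKD × 0.1762 = 0.1762 AUD
0.1762 AUD × 0.6928 = 0.12207136 USD
0.12207136 USD × 3.901 = 0.47620037536 PLN

0.47620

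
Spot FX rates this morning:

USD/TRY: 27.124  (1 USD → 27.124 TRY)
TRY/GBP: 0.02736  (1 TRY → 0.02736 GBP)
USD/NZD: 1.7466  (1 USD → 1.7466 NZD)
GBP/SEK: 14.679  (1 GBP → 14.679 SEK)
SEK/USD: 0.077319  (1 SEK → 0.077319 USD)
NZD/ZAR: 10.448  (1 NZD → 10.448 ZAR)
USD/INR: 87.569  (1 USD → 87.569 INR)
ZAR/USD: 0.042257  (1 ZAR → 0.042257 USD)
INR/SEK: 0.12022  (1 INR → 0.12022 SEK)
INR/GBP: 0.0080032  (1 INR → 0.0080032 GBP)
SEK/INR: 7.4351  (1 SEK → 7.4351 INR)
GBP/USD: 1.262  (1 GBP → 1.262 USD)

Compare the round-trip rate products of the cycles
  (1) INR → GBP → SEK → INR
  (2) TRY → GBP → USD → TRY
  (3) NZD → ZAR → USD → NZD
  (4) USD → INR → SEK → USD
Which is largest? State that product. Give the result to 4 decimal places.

0.9365

(1) 0.0080032 × 14.679 × 7.4351 = 0.87347
(2) 0.02736 × 1.262 × 27.124 = 0.93655
(3) 10.448 × 0.042257 × 1.7466 = 0.77113
(4) 87.569 × 0.12022 × 0.077319 = 0.81398
Highest is cycle (2) at 0.9365 (≤1, no arbitrage).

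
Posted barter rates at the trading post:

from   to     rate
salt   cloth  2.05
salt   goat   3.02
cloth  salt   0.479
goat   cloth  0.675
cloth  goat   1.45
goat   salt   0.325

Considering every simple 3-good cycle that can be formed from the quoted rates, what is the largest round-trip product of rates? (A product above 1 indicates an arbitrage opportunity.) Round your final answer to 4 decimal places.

goat→cloth→salt→goat: 0.675 × 0.479 × 3.02 = 0.97644
goat→salt→cloth→goat: 0.325 × 2.05 × 1.45 = 0.96606
Maximum is goat→cloth→salt→goat at 0.9764; no arbitrage — every cycle loses value.

0.9764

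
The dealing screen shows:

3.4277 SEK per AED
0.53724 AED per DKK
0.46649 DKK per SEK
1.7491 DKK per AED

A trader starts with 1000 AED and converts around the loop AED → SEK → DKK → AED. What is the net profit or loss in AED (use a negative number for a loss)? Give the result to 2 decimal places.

1000 AED × 3.4277 = 3427.7 SEK
3427.7 SEK × 0.46649 = 1598.987773 DKK
1598.987773 DKK × 0.53724 = 859.04019116652 AED
Net change: 859.04019116652 − 1000 = -140.95980883348 AED

-140.96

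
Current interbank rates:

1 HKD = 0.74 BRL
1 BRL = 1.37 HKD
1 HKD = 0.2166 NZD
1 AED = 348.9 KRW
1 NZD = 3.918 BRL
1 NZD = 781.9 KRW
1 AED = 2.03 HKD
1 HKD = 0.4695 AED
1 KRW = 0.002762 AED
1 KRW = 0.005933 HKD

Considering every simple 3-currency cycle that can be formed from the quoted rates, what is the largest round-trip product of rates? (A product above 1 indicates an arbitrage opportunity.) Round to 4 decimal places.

1.1626

BRL→HKD→NZD→BRL: 1.37 × 0.2166 × 3.918 = 1.16264
HKD→NZD→KRW→HKD: 0.2166 × 781.9 × 0.005933 = 1.00481
AED→KRW→HKD→AED: 348.9 × 0.005933 × 0.4695 = 0.97188
Maximum is BRL→HKD→NZD→BRL at 1.1626; arbitrage exists.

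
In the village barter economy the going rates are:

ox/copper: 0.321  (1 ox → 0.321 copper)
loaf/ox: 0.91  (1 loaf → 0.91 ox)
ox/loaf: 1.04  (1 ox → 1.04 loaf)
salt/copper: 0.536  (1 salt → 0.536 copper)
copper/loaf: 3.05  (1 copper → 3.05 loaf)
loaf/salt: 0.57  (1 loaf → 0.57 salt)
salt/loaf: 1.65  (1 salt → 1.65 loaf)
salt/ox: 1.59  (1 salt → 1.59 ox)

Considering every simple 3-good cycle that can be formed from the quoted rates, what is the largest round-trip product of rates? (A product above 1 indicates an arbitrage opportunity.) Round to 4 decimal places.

0.9426

ox→loaf→salt→ox: 1.04 × 0.57 × 1.59 = 0.94255
copper→loaf→salt→copper: 3.05 × 0.57 × 0.536 = 0.93184
ox→copper→loaf→ox: 0.321 × 3.05 × 0.91 = 0.89094
Maximum is ox→loaf→salt→ox at 0.9426; no arbitrage — every cycle loses value.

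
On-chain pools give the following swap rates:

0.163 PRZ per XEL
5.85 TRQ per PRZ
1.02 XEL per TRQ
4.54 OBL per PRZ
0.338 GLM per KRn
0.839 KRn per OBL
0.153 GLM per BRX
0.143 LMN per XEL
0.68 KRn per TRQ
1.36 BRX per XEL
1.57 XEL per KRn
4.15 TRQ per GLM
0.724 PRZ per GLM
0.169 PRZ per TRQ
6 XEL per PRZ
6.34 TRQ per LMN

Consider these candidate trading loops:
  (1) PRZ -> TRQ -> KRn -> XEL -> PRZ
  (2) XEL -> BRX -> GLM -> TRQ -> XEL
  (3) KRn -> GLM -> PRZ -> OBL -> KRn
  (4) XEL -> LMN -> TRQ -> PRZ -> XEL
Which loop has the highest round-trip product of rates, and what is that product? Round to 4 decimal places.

1.0180

(1) 5.85 × 0.68 × 1.57 × 0.163 = 1.01801
(2) 1.36 × 0.153 × 4.15 × 1.02 = 0.88080
(3) 0.338 × 0.724 × 4.54 × 0.839 = 0.93212
(4) 0.143 × 6.34 × 0.169 × 6 = 0.91931
Highest is cycle (1) at 1.0180 (>1, arbitrage).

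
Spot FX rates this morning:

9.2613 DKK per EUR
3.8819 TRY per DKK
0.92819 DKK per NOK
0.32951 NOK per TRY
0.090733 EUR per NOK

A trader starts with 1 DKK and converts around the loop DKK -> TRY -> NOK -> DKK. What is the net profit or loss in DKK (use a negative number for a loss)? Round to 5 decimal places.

1 DKK × 3.8819 = 3.8819 TRY
3.8819 TRY × 0.32951 = 1.279124869 NOK
1.279124869 NOK × 0.92819 = 1.18727091215711 DKK
Net change: 1.18727091215711 − 1 = 0.18727091215711 DKK

0.18727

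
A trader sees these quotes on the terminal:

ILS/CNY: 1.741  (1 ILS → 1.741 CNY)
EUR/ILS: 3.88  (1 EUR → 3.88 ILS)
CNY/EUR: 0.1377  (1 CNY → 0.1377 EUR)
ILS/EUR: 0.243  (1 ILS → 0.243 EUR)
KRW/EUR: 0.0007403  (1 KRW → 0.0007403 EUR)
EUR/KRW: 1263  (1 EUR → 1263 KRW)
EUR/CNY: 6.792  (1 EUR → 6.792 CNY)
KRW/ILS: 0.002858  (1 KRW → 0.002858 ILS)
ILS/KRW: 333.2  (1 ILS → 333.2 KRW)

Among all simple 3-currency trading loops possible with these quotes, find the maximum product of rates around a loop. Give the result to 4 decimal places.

KRW→EUR→ILS→KRW: 0.0007403 × 3.88 × 333.2 = 0.95707
CNY→EUR→ILS→CNY: 0.1377 × 3.88 × 1.741 = 0.93017
KRW→ILS→EUR→KRW: 0.002858 × 0.243 × 1263 = 0.87715
Maximum is KRW→EUR→ILS→KRW at 0.9571; no arbitrage — every cycle loses value.

0.9571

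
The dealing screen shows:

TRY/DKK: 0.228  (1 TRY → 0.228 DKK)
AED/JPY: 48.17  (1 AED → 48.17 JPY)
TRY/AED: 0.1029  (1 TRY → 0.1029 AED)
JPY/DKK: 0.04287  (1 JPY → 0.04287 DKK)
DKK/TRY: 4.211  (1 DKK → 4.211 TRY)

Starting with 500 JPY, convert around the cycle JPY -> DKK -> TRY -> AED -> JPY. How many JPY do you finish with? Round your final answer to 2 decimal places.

500 JPY × 0.04287 = 21.435 DKK
21.435 DKK × 4.211 = 90.262785 TRY
90.262785 TRY × 0.1029 = 9.2880405765 AED
9.2880405765 AED × 48.17 = 447.404914570005 JPY

447.40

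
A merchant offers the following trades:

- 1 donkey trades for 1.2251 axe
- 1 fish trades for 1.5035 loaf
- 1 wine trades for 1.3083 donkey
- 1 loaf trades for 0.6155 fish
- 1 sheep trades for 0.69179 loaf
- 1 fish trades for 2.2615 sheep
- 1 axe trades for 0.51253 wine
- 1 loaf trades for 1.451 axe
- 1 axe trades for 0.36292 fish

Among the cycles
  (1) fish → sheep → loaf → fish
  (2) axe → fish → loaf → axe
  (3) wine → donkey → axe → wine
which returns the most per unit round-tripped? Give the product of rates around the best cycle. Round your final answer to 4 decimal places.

0.9629

(1) 2.2615 × 0.69179 × 0.6155 = 0.96294
(2) 0.36292 × 1.5035 × 1.451 = 0.79174
(3) 1.3083 × 1.2251 × 0.51253 = 0.82148
Highest is cycle (1) at 0.9629 (≤1, no arbitrage).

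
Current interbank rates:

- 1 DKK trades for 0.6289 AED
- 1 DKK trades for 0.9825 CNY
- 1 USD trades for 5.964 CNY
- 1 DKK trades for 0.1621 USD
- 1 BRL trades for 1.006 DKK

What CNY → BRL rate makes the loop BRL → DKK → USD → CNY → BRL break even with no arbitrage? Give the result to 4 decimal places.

Known legs of the cycle: 1.006 × 0.1621 × 5.964 = 0.9725649864
For no arbitrage the full-cycle product must be 1, so the missing rate is 1 / 0.9725649864 ≈ 1.028209.

1.0282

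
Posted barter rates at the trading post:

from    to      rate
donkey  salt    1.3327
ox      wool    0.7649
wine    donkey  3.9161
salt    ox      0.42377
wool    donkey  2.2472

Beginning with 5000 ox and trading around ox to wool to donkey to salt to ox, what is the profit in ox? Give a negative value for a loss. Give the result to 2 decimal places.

5000 ox × 0.7649 = 3824.5 wool
3824.5 wool × 2.2472 = 8594.4164 donkey
8594.4164 donkey × 1.3327 = 11453.77873628 salt
11453.77873628 salt × 0.42377 = 4853.7678150733756 ox
Net change: 4853.7678150733756 − 5000 = -146.2321849266244 ox

-146.23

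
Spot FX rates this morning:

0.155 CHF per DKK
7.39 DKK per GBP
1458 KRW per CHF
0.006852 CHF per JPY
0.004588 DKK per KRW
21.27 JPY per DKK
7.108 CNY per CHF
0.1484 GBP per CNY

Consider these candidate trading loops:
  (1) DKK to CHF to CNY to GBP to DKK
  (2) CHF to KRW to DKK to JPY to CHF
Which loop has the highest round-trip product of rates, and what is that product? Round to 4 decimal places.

1.2083

(1) 0.155 × 7.108 × 0.1484 × 7.39 = 1.20825
(2) 1458 × 0.004588 × 21.27 × 0.006852 = 0.97491
Highest is cycle (1) at 1.2083 (>1, arbitrage).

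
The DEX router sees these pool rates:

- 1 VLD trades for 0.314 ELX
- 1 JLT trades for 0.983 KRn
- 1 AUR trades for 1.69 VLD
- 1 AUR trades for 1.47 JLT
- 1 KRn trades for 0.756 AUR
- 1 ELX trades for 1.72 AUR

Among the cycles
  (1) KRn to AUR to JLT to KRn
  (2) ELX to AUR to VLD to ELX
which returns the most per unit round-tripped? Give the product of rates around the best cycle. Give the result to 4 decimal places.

(1) 0.756 × 1.47 × 0.983 = 1.09243
(2) 1.72 × 1.69 × 0.314 = 0.91274
Highest is cycle (1) at 1.0924 (>1, arbitrage).

1.0924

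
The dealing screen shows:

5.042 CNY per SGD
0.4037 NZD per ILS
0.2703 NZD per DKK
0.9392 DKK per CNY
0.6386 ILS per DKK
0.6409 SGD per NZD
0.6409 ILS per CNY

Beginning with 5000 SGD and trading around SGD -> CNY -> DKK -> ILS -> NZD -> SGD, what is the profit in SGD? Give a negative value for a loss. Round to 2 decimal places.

-1087.91

5000 SGD × 5.042 = 25210 CNY
25210 CNY × 0.9392 = 23677.232 DKK
23677.232 DKK × 0.6386 = 15120.2803552 ILS
15120.2803552 ILS × 0.4037 = 6104.05717939424 NZD
6104.05717939424 NZD × 0.6409 = 3912.090246273768416 SGD
Net change: 3912.090246273768416 − 5000 = -1087.909753726231584 SGD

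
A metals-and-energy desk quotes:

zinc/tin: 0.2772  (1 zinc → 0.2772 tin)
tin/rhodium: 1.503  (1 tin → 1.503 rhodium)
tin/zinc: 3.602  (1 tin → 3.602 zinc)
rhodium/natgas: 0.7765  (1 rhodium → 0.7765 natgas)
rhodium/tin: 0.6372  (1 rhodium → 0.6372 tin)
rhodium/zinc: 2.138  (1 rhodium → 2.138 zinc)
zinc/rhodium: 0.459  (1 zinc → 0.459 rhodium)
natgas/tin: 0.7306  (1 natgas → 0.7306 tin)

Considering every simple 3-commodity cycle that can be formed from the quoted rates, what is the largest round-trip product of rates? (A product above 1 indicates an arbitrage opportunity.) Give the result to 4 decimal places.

zinc→rhodium→tin→zinc: 0.459 × 0.6372 × 3.602 = 1.05349
zinc→tin→rhodium→zinc: 0.2772 × 1.503 × 2.138 = 0.89076
tin→rhodium→natgas→tin: 1.503 × 0.7765 × 0.7306 = 0.85267
Maximum is zinc→rhodium→tin→zinc at 1.0535; arbitrage exists.

1.0535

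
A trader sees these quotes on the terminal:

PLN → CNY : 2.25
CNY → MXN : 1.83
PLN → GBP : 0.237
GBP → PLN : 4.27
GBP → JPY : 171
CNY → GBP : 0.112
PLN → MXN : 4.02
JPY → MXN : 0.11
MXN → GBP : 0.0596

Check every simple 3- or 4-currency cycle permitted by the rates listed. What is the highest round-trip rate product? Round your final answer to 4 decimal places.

MXN→GBP→JPY→MXN: 0.0596 × 171 × 0.11 = 1.12108
GBP→PLN→CNY→GBP: 4.27 × 2.25 × 0.112 = 1.07604
MXN→GBP→PLN→CNY→MXN: 0.0596 × 4.27 × 2.25 × 1.83 = 1.04787
MXN→GBP→PLN→MXN: 0.0596 × 4.27 × 4.02 = 1.02306
Maximum is MXN→GBP→JPY→MXN at 1.1211; arbitrage exists.

1.1211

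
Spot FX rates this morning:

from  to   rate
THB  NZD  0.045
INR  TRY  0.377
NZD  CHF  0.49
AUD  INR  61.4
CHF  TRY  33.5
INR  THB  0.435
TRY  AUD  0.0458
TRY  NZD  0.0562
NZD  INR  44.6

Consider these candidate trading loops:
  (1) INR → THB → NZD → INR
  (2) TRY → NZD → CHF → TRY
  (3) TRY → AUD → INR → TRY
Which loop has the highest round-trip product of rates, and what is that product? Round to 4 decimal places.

1.0602

(1) 0.435 × 0.045 × 44.6 = 0.87305
(2) 0.0562 × 0.49 × 33.5 = 0.92252
(3) 0.0458 × 61.4 × 0.377 = 1.06017
Highest is cycle (3) at 1.0602 (>1, arbitrage).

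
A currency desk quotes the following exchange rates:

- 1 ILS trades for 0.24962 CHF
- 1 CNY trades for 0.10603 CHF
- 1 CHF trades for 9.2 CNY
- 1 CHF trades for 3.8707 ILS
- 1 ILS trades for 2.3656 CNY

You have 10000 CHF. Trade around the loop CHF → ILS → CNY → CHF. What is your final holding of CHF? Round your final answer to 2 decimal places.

9708.67

10000 CHF × 3.8707 = 38707 ILS
38707 ILS × 2.3656 = 91565.2792 CNY
91565.2792 CNY × 0.10603 = 9708.666553576 CHF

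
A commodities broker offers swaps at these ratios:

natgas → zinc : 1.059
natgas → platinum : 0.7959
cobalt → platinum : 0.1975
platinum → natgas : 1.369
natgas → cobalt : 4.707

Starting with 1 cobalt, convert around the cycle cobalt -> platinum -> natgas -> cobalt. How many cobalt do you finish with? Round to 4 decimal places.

1.2727

1 cobalt × 0.1975 = 0.1975 platinum
0.1975 platinum × 1.369 = 0.2703775 natgas
0.2703775 natgas × 4.707 = 1.2726668925 cobalt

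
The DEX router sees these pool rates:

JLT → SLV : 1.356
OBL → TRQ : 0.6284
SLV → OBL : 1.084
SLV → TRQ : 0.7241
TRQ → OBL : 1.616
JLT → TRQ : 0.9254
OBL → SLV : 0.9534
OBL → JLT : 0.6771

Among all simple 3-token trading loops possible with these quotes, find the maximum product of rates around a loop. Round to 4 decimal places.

1.1156

TRQ→OBL→SLV→TRQ: 1.616 × 0.9534 × 0.7241 = 1.11562
TRQ→OBL→JLT→TRQ: 1.616 × 0.6771 × 0.9254 = 1.01257
SLV→OBL→JLT→SLV: 1.084 × 0.6771 × 1.356 = 0.99527
Maximum is TRQ→OBL→SLV→TRQ at 1.1156; arbitrage exists.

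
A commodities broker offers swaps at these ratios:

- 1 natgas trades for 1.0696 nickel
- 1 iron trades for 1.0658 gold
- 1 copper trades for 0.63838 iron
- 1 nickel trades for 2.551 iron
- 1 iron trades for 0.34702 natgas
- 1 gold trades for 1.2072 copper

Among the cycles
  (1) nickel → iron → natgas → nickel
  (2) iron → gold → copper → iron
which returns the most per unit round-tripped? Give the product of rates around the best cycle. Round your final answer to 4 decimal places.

(1) 2.551 × 0.34702 × 1.0696 = 0.94686
(2) 1.0658 × 1.2072 × 0.63838 = 0.82136
Highest is cycle (1) at 0.9469 (≤1, no arbitrage).

0.9469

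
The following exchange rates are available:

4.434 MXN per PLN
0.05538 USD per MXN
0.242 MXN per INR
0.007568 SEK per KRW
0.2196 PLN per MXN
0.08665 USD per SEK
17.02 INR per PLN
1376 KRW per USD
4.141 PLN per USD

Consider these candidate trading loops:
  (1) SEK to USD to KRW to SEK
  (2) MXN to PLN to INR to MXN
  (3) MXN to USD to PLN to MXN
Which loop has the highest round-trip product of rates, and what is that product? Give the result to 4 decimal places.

(1) 0.08665 × 1376 × 0.007568 = 0.90234
(2) 0.2196 × 17.02 × 0.242 = 0.90450
(3) 0.05538 × 4.141 × 4.434 = 1.01684
Highest is cycle (3) at 1.0168 (>1, arbitrage).

1.0168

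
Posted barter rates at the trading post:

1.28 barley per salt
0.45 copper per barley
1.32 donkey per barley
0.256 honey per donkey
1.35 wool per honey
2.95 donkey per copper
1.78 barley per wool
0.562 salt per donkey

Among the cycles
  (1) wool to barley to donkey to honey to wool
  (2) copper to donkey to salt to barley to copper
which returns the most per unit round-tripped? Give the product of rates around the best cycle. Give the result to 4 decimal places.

(1) 1.78 × 1.32 × 0.256 × 1.35 = 0.81202
(2) 2.95 × 0.562 × 1.28 × 0.45 = 0.95495
Highest is cycle (2) at 0.9550 (≤1, no arbitrage).

0.9550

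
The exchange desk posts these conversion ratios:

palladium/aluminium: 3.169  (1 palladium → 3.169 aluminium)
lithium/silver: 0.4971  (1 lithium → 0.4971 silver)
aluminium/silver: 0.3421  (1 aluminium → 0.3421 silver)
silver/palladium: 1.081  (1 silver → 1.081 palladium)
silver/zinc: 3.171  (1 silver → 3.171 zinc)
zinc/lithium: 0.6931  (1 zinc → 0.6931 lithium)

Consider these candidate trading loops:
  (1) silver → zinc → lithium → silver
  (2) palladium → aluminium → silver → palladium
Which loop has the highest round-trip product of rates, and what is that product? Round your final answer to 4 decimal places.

1.1719

(1) 3.171 × 0.6931 × 0.4971 = 1.09254
(2) 3.169 × 0.3421 × 1.081 = 1.17193
Highest is cycle (2) at 1.1719 (>1, arbitrage).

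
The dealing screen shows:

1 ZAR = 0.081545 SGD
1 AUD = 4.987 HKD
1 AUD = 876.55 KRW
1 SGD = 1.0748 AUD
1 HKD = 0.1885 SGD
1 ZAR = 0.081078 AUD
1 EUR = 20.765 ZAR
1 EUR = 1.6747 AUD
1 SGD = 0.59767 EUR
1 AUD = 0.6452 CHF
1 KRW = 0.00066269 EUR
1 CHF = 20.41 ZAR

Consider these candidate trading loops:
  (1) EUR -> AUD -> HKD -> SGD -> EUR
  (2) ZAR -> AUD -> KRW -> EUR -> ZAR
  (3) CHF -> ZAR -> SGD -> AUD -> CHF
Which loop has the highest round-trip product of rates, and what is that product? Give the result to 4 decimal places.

1.1542

(1) 1.6747 × 4.987 × 0.1885 × 0.59767 = 0.94091
(2) 0.081078 × 876.55 × 0.00066269 × 20.765 = 0.97796
(3) 20.41 × 0.081545 × 1.0748 × 0.6452 = 1.15415
Highest is cycle (3) at 1.1542 (>1, arbitrage).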